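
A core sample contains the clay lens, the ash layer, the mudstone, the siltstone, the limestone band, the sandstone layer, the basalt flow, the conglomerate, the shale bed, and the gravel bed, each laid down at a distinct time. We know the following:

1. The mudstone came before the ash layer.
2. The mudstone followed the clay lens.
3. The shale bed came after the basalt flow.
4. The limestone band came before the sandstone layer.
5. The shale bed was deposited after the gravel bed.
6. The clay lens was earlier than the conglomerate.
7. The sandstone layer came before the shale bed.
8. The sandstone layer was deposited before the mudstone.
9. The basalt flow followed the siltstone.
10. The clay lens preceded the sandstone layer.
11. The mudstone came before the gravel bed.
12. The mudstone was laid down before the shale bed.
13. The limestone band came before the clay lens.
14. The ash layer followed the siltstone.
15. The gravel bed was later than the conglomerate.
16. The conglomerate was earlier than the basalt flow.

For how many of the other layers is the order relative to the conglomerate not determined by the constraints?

4

Forced before the conglomerate: the clay lens and the limestone band; forced after the conglomerate: the basalt flow, the gravel bed, and the shale bed.
That leaves the ash layer, the mudstone, the sandstone layer, and the siltstone with no forced order relative to the conglomerate — 4.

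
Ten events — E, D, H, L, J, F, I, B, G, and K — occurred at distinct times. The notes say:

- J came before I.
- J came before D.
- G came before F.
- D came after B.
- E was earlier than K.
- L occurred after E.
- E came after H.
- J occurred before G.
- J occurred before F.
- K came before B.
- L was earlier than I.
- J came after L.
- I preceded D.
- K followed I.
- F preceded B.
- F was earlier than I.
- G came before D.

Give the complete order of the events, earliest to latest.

H, E, L, J, G, F, I, K, B, D

The constraints fix every adjacent pair, so only one ordering works:
H → E → L → J → G → F → I → K → B → D.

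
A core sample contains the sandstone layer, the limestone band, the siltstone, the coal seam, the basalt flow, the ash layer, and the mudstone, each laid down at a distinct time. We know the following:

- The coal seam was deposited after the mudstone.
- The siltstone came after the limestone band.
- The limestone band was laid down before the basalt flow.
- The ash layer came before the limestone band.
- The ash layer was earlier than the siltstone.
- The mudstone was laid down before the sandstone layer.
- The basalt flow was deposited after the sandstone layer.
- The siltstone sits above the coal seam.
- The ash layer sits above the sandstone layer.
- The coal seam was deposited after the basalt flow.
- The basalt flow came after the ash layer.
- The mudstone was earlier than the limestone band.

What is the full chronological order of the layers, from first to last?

The constraints fix every adjacent pair, so only one ordering works:
the mudstone → the sandstone layer → the ash layer → the limestone band → the basalt flow → the coal seam → the siltstone.

the mudstone, the sandstone layer, the ash layer, the limestone band, the basalt flow, the coal seam, the siltstone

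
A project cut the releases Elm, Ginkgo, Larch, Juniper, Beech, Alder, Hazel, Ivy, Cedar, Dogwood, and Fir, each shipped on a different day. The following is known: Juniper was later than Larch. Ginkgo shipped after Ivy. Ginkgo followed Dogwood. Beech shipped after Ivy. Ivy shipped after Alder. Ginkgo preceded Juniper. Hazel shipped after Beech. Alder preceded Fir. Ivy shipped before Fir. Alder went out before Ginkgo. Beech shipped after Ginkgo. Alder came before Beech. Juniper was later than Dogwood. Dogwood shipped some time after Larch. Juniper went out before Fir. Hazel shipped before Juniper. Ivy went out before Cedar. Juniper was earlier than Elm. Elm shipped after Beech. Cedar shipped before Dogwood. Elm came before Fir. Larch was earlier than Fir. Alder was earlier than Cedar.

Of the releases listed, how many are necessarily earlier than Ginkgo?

5

Directly stated before Ginkgo: Alder, Dogwood, and Ivy.
Cedar reaches Ginkgo via Cedar → Dogwood → Ginkgo.
Larch reaches Ginkgo via Larch → Dogwood → Ginkgo.
That's Alder, Cedar, Dogwood, Ivy, and Larch — 5 in all.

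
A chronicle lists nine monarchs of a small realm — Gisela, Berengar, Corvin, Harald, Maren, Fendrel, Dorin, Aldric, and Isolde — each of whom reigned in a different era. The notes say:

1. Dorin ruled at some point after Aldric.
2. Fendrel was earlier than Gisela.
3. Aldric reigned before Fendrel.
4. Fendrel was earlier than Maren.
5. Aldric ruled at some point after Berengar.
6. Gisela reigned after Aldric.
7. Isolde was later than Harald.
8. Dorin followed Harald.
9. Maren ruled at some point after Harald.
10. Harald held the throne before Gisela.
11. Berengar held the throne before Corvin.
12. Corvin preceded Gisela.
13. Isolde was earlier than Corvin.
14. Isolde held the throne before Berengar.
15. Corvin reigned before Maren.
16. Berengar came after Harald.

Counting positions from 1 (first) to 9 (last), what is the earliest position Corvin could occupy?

Berengar, Harald, and Isolde must all come before Corvin — 3 forced predecessors.
Nothing else is forced ahead of Corvin, so their earliest slot is position 3 + 1 = 4.

4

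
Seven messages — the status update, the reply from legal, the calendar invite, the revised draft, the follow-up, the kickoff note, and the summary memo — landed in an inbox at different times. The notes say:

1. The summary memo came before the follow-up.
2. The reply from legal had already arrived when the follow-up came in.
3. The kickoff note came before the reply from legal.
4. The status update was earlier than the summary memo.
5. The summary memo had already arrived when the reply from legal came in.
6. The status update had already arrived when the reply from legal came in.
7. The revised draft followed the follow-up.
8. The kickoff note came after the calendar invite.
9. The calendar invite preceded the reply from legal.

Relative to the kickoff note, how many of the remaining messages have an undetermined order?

2

Forced before the kickoff note: the calendar invite; forced after the kickoff note: the follow-up, the reply from legal, and the revised draft.
That leaves the status update and the summary memo with no forced order relative to the kickoff note — 2.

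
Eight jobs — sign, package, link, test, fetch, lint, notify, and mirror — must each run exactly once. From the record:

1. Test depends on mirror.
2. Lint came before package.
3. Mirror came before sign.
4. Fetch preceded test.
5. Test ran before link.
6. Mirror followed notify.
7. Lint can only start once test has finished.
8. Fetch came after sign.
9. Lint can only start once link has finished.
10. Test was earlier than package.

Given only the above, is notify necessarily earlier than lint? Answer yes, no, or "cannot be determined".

yes

Chain the constraints: notify → mirror → test → lint. Each link is directly stated, so notify comes before lint.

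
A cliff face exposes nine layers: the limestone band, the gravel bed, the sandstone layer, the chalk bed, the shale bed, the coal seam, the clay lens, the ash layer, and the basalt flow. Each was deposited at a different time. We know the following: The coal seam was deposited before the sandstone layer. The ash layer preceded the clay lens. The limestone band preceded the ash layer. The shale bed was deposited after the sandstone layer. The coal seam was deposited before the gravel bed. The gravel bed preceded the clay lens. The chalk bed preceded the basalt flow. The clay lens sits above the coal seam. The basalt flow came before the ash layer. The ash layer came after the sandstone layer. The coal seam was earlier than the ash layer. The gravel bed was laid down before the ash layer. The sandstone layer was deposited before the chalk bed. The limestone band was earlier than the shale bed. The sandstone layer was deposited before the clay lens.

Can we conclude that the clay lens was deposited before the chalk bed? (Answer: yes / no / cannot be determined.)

Tracing the constraints gives the chalk bed → the basalt flow → the ash layer → the clay lens, so the chalk bed must come before the clay lens.
That means the clay lens cannot be before the chalk bed.

no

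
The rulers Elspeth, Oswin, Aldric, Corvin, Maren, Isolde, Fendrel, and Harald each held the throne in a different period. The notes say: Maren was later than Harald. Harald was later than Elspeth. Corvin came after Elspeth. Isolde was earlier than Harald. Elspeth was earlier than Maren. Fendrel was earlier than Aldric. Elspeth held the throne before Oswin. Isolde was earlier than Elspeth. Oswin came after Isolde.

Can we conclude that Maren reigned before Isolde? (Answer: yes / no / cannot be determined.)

no

Tracing the constraints gives Isolde → Harald → Maren, so Isolde must come before Maren.
That means Maren cannot be before Isolde.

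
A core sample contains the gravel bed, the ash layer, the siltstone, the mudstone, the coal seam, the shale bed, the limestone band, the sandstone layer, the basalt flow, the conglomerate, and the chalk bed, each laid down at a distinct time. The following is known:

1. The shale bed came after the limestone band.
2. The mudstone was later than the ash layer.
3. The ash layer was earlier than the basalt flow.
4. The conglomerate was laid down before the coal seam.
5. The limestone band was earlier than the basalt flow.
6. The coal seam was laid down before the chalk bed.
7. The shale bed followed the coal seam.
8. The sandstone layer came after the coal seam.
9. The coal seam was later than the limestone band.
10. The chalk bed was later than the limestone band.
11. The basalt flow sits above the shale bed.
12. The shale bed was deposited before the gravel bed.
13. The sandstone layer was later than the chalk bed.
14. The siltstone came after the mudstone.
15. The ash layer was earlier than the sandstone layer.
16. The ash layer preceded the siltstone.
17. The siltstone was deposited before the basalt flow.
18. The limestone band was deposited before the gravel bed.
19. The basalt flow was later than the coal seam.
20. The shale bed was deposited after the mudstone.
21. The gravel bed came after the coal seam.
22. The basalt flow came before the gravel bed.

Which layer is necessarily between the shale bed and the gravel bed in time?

the basalt flow

Tracing the constraints gives the shale bed → the basalt flow → the gravel bed, so the basalt flow sits after the shale bed and before the gravel bed.
No other layer is forced both after the shale bed and before the gravel bed.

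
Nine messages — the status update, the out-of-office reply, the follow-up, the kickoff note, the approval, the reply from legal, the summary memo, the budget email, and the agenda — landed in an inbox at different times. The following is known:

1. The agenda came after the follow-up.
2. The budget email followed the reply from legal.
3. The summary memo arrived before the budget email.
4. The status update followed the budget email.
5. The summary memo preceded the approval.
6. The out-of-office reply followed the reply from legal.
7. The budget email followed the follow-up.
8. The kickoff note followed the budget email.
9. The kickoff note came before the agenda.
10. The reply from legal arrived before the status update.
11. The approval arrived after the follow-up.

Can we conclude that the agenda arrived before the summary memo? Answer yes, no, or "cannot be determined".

Tracing the constraints gives the summary memo → the budget email → the kickoff note → the agenda, so the summary memo must come before the agenda.
That means the agenda cannot be before the summary memo.

no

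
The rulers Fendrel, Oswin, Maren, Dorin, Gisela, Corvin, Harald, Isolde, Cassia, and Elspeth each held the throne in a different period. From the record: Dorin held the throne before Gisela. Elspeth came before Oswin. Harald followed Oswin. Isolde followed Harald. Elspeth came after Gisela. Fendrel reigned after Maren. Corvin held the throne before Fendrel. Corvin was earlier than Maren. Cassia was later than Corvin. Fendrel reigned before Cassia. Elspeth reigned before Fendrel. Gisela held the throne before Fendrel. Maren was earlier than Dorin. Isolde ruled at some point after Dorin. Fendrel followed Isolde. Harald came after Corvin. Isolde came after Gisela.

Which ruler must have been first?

Corvin has a chain of constraints placing them before every other ruler, so Corvin must be first.

Corvin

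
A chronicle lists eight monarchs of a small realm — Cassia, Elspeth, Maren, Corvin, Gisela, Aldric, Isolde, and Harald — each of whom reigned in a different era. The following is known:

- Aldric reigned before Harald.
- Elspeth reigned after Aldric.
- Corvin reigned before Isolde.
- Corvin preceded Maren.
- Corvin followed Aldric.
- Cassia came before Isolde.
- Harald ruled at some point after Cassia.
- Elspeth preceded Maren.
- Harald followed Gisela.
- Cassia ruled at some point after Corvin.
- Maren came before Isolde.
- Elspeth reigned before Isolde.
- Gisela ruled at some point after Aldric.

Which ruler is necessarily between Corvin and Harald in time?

Tracing the constraints gives Corvin → Cassia → Harald, so Cassia sits after Corvin and before Harald.
No other ruler is forced both after Corvin and before Harald.

Cassia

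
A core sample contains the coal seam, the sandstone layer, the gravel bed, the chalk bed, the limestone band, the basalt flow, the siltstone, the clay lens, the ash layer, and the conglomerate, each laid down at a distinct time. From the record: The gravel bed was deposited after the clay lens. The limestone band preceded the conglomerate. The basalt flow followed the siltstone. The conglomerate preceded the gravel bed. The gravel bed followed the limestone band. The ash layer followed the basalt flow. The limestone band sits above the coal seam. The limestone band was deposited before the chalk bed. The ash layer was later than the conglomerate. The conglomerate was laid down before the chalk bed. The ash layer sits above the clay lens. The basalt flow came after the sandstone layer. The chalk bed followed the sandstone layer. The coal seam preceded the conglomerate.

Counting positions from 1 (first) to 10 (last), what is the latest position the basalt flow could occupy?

The basalt flow must come before the ash layer — 1 layer forced after it.
Everything else can be placed before the basalt flow in some valid order, so the basalt flow can sit as late as position 10 − 1 = 9.

9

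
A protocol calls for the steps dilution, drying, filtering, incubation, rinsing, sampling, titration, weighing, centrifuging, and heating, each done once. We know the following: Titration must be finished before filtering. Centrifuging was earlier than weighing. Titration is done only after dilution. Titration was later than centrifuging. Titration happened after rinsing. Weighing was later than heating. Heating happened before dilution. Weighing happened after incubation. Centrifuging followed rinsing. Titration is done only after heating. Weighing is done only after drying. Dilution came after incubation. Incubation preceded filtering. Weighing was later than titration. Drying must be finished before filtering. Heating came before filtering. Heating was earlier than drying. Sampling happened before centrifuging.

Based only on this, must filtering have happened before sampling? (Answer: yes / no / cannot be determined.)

Tracing the constraints gives sampling → centrifuging → titration → filtering, so sampling must come before filtering.
That means filtering cannot be before sampling.

no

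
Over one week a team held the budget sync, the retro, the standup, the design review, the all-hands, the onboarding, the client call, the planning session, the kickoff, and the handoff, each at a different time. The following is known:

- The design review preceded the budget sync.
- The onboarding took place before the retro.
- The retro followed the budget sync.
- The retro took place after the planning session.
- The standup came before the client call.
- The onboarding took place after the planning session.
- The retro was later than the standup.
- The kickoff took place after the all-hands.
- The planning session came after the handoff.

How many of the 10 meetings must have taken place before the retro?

6

Directly stated before the retro: the budget sync, the onboarding, the planning session, and the standup.
The design review reaches the retro via the design review → the budget sync → the retro.
The handoff reaches the retro via the handoff → the planning session → the retro.
That's the budget sync, the design review, the handoff, the onboarding, the planning session, and the standup — 6 in all.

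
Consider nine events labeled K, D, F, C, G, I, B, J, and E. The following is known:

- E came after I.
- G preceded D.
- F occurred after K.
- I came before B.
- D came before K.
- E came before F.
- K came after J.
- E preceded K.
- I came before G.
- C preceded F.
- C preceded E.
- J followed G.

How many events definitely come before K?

Directly stated before K: D, E, and J.
C reaches K via C → E → K.
G reaches K via G → D → K.
I reaches K via I → E → K.
No chain forces B (or any of the others) ahead of K.
That's C, D, E, G, I, and J — 6 in all.

6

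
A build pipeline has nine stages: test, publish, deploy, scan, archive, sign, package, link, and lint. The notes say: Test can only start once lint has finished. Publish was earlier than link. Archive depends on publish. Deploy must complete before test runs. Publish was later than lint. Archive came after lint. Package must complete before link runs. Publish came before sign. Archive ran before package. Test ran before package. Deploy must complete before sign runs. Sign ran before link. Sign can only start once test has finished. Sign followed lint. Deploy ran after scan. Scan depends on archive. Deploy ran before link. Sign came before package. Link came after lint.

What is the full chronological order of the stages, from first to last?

The constraints fix every adjacent pair, so only one ordering works:
lint → publish → archive → scan → deploy → test → sign → package → link.

lint, publish, archive, scan, deploy, test, sign, package, link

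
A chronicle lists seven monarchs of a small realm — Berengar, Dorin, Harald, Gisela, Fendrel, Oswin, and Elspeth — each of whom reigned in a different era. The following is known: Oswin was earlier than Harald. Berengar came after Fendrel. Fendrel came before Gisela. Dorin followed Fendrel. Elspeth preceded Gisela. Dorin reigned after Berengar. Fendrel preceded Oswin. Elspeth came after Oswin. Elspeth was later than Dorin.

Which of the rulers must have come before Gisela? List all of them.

Berengar, Dorin, Elspeth, Fendrel, Oswin

Directly stated before Gisela: Elspeth and Fendrel.
Berengar reaches Gisela via Berengar → Dorin → Elspeth → Gisela.
Dorin reaches Gisela via Dorin → Elspeth → Gisela.
Oswin reaches Gisela via Oswin → Elspeth → Gisela.
No chain forces Harald ahead of Gisela.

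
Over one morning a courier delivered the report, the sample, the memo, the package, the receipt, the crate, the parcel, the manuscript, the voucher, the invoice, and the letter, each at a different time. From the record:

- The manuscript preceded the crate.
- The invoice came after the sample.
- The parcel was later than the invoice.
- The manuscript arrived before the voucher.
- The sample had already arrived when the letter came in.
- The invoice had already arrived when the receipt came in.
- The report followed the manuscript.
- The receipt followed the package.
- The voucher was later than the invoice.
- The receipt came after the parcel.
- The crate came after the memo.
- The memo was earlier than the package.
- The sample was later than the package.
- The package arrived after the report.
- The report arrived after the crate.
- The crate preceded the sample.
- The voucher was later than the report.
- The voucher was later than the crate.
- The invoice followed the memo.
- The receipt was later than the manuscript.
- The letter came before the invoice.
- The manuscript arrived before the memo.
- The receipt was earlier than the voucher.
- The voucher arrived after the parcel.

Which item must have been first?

the manuscript

The manuscript has a chain of constraints placing it before every other item, so the manuscript must be first.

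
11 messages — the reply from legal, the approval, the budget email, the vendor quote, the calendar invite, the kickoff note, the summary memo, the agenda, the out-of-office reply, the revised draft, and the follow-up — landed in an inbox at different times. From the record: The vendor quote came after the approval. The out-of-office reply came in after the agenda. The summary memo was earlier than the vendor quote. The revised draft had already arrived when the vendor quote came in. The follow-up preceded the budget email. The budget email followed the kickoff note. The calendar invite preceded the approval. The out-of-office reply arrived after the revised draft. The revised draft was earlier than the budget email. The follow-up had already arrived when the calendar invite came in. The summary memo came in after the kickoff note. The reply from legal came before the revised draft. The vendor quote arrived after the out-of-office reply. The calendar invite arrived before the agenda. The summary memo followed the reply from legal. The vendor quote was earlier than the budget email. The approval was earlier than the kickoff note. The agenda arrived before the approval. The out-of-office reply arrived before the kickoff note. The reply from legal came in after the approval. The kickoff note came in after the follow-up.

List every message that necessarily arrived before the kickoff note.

the agenda, the approval, the calendar invite, the follow-up, the out-of-office reply, the reply from legal, the revised draft

Directly stated before the kickoff note: the approval, the follow-up, and the out-of-office reply.
The agenda reaches the kickoff note via the agenda → the out-of-office reply → the kickoff note.
The calendar invite reaches the kickoff note via the calendar invite → the approval → the kickoff note.
The reply from legal reaches the kickoff note via the reply from legal → the revised draft → the out-of-office reply → the kickoff note.
Likewise the revised draft reaches the kickoff note by chaining the stated constraints.
No chain forces the vendor quote (or any of the others) ahead of the kickoff note.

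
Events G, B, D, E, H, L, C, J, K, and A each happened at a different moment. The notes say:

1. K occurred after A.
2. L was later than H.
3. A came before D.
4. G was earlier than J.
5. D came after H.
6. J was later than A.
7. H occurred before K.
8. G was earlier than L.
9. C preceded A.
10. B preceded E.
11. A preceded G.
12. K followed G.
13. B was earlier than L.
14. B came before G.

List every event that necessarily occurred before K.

Directly stated before K: A, G, and H.
B reaches K via B → G → K.
C reaches K via C → A → K.
No chain forces D (or any of the others) ahead of K.

A, B, C, G, H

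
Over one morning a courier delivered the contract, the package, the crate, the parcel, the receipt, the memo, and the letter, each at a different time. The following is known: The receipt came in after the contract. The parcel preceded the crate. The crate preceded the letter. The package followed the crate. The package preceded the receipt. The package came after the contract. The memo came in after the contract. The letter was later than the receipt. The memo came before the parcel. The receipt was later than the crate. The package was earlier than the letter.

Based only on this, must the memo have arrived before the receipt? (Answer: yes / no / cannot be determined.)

yes

Chain the constraints: the memo → the parcel → the crate → the receipt. Each link is directly stated, so the memo comes before the receipt.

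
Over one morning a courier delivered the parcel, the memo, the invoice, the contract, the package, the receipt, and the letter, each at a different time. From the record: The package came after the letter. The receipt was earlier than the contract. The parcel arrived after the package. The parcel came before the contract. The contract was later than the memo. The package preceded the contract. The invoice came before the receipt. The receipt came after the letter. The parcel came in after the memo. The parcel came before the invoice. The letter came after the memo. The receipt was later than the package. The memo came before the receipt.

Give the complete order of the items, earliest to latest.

the memo, the letter, the package, the parcel, the invoice, the receipt, the contract

The constraints fix every adjacent pair, so only one ordering works:
the memo → the letter → the package → the parcel → the invoice → the receipt → the contract.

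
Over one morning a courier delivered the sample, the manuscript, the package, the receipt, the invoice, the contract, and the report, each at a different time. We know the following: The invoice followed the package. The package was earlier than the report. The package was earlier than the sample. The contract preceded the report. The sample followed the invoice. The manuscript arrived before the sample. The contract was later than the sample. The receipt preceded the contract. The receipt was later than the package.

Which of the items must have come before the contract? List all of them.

the invoice, the manuscript, the package, the receipt, the sample

Directly stated before the contract: the receipt and the sample.
The invoice reaches the contract via the invoice → the sample → the contract.
The manuscript reaches the contract via the manuscript → the sample → the contract.
The package reaches the contract via the package → the receipt → the contract.
No chain forces the report ahead of the contract.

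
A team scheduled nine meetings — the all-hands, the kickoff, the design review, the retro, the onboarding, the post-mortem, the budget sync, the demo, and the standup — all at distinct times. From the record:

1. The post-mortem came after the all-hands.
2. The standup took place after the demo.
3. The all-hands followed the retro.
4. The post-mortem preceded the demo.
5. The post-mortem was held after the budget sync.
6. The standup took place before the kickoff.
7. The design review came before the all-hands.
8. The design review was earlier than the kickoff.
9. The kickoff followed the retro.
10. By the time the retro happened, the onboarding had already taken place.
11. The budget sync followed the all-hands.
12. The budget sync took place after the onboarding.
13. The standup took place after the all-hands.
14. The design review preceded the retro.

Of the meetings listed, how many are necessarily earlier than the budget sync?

Directly stated before the budget sync: the all-hands and the onboarding.
The design review reaches the budget sync via the design review → the all-hands → the budget sync.
The retro reaches the budget sync via the retro → the all-hands → the budget sync.
That's the all-hands, the design review, the onboarding, and the retro — 4 in all.

4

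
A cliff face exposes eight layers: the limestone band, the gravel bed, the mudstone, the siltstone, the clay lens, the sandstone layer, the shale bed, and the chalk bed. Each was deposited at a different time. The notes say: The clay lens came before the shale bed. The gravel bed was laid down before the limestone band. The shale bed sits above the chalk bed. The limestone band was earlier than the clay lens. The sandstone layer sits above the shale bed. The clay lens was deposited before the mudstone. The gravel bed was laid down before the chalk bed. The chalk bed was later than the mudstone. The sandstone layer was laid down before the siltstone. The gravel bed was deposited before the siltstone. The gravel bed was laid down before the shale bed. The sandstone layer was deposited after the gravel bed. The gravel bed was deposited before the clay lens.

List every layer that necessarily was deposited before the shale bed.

the chalk bed, the clay lens, the gravel bed, the limestone band, the mudstone

Directly stated before the shale bed: the chalk bed, the clay lens, and the gravel bed.
The limestone band reaches the shale bed via the limestone band → the clay lens → the shale bed.
The mudstone reaches the shale bed via the mudstone → the chalk bed → the shale bed.
No chain forces the siltstone (or any of the others) ahead of the shale bed.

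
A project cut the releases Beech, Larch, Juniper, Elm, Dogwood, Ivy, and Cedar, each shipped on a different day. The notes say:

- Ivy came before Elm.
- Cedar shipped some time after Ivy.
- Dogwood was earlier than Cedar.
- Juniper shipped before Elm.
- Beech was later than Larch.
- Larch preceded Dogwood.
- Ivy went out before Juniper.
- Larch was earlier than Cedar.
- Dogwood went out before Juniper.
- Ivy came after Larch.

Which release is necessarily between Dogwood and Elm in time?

Tracing the constraints gives Dogwood → Juniper → Elm, so Juniper sits after Dogwood and before Elm.
No other release is forced both after Dogwood and before Elm.

Juniper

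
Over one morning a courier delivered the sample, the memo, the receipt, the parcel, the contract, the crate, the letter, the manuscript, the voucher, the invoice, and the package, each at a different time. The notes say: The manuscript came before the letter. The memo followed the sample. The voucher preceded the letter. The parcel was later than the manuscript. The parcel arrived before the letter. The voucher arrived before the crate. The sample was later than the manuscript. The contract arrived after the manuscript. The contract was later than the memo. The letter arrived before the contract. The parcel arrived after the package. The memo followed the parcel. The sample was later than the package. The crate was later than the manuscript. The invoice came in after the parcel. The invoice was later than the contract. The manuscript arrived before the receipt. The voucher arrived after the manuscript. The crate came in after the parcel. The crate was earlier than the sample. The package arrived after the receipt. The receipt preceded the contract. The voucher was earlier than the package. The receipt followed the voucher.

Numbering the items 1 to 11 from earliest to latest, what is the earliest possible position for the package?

4

The manuscript, the receipt, and the voucher must all come before the package — 3 forced predecessors.
Nothing else is forced ahead of the package, so its earliest slot is position 3 + 1 = 4.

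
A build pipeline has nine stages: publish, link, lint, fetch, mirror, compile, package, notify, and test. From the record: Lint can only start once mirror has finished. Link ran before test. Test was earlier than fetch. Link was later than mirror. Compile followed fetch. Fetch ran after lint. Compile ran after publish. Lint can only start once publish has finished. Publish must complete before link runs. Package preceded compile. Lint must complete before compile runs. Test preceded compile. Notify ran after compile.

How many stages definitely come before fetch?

5

Directly stated before fetch: lint and test.
Link reaches fetch via link → test → fetch.
Mirror reaches fetch via mirror → lint → fetch.
Publish reaches fetch via publish → lint → fetch.
No chain forces compile (or any of the others) ahead of fetch.
That's link, lint, mirror, publish, and test — 5 in all.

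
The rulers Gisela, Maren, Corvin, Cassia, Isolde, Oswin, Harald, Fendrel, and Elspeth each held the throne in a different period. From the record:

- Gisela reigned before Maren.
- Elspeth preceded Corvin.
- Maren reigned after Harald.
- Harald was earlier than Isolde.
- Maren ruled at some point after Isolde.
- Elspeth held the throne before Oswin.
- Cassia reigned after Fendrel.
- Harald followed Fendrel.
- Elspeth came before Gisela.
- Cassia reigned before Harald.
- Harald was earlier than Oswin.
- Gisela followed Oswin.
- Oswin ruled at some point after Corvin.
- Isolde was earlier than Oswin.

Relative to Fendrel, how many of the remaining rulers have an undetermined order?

Forced after Fendrel: Cassia, Gisela, Harald, Isolde, Maren, and Oswin.
That leaves Corvin and Elspeth with no forced order relative to Fendrel — 2.

2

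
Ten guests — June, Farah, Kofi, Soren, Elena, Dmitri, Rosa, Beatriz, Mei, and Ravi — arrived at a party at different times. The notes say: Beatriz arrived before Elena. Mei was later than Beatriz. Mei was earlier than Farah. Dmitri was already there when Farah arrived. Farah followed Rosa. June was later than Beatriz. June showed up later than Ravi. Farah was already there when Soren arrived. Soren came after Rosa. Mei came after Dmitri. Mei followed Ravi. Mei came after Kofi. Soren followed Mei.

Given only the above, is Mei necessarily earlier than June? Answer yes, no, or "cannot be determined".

cannot be determined

No chain of stated constraints runs from Mei to June, and none runs from June to Mei either.
So the relative order of Mei and June is not fixed by the given facts.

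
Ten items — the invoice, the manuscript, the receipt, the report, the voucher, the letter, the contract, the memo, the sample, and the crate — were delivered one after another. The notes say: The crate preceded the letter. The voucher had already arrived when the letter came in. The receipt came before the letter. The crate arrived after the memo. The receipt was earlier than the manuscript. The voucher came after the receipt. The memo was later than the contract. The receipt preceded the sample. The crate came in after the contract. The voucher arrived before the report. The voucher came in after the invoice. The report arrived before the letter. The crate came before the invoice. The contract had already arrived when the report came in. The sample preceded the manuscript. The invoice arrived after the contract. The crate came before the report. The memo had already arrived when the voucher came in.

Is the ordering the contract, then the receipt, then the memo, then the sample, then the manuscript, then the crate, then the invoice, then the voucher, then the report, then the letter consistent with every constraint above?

Check each stated constraint against the proposed order — e.g. the receipt is ahead of the letter; the contract is ahead of the report. Every pair is in the required order; nothing is violated.

yes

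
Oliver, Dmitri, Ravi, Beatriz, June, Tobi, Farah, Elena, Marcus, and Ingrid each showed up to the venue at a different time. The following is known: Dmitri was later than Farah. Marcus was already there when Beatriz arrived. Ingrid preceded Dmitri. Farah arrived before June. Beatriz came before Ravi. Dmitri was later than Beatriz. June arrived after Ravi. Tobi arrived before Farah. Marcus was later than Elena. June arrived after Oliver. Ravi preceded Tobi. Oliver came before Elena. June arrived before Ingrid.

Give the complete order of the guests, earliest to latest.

Oliver, Elena, Marcus, Beatriz, Ravi, Tobi, Farah, June, Ingrid, Dmitri

The constraints fix every adjacent pair, so only one ordering works:
Oliver → Elena → Marcus → Beatriz → Ravi → Tobi → Farah → June → Ingrid → Dmitri.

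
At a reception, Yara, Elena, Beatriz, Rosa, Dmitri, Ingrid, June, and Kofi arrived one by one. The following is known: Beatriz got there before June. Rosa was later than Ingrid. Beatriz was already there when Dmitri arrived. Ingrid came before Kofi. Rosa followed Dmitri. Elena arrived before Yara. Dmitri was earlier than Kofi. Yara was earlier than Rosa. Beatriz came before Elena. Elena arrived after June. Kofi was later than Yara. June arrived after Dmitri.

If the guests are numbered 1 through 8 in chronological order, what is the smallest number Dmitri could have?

2

Beatriz must come before Dmitri — 1 forced predecessor.
Nothing else is forced ahead of Dmitri, so their earliest slot is position 1 + 1 = 2.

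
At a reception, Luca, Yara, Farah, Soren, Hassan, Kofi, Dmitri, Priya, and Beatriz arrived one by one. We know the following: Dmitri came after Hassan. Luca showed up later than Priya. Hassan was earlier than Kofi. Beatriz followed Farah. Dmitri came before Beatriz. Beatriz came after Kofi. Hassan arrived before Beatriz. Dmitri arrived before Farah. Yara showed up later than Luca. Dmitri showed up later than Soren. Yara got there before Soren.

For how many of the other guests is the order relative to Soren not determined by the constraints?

Forced before Soren: Luca, Priya, and Yara; forced after Soren: Beatriz, Dmitri, and Farah.
That leaves Hassan and Kofi with no forced order relative to Soren — 2.

2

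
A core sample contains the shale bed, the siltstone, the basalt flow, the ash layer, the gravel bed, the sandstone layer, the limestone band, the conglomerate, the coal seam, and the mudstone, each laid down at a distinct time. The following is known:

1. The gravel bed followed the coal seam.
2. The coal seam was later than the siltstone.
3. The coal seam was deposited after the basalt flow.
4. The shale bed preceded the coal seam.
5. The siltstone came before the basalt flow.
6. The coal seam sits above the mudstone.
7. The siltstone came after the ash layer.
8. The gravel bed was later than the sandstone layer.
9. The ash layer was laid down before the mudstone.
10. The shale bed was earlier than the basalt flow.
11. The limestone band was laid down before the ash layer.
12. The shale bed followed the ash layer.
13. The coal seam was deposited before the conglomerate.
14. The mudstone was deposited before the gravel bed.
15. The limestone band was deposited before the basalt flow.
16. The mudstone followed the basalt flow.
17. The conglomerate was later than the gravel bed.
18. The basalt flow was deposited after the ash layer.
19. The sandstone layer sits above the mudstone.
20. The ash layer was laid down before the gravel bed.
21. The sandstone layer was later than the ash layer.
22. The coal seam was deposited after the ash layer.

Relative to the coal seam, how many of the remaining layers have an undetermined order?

Forced before the coal seam: the ash layer, the basalt flow, the limestone band, the mudstone, the shale bed, and the siltstone; forced after the coal seam: the conglomerate and the gravel bed.
That leaves the sandstone layer with no forced order relative to the coal seam — 1.

1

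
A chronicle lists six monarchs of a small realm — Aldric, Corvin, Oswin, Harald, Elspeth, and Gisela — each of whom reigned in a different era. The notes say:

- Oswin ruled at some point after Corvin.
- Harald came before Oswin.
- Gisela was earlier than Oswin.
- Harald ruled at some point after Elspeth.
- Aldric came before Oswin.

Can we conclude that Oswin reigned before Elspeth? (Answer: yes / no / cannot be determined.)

no

Tracing the constraints gives Elspeth → Harald → Oswin, so Elspeth must come before Oswin.
That means Oswin cannot be before Elspeth.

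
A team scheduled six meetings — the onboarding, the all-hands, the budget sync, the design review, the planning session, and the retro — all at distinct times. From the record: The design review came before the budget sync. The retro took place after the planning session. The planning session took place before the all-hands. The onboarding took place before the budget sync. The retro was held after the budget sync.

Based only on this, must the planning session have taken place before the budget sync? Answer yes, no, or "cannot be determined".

cannot be determined

No chain of stated constraints runs from the planning session to the budget sync, and none runs from the budget sync to the planning session either.
So the relative order of the planning session and the budget sync is not fixed by the given facts.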